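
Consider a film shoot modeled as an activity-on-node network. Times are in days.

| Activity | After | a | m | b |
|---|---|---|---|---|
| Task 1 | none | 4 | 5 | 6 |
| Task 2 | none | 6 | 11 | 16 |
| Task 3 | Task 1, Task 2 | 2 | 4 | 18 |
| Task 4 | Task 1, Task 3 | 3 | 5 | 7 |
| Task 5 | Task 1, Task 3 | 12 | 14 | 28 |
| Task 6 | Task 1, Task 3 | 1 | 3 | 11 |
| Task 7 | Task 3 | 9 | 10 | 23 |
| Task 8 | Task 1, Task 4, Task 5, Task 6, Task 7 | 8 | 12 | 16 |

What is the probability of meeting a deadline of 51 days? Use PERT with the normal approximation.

te_Task 1 = (4 + 4·5 + 6)/6 = 30/6 = 5; σ²_Task 1 = ((6−4)/6)² = 0.111
te_Task 2 = (6 + 4·11 + 16)/6 = 66/6 = 11; σ²_Task 2 = ((16−6)/6)² = 2.778
te_Task 3 = (2 + 4·4 + 18)/6 = 36/6 = 6; σ²_Task 3 = ((18−2)/6)² = 7.111
te_Task 4 = (3 + 4·5 + 7)/6 = 30/6 = 5; σ²_Task 4 = ((7−3)/6)² = 0.444
te_Task 5 = (12 + 4·14 + 28)/6 = 96/6 = 16; σ²_Task 5 = ((28−12)/6)² = 7.111
te_Task 6 = (1 + 4·3 + 11)/6 = 24/6 = 4; σ²_Task 6 = ((11−1)/6)² = 2.778
te_Task 7 = (9 + 4·10 + 23)/6 = 72/6 = 12; σ²_Task 7 = ((23−9)/6)² = 5.444
te_Task 8 = (8 + 4·12 + 16)/6 = 72/6 = 12; σ²_Task 8 = ((16−8)/6)² = 1.778

Forward pass:
ES_Task 1 = 0; EF_Task 1 = 5
ES_Task 2 = 0; EF_Task 2 = 11
ES_Task 3 = max(EF_Task 1=5, EF_Task 2=11) = 11; EF_Task 3 = 11+6 = 17
ES_Task 4 = max(EF_Task 1=5, EF_Task 3=17) = 17; EF_Task 4 = 17+5 = 22
ES_Task 5 = max(EF_Task 1=5, EF_Task 3=17) = 17; EF_Task 5 = 17+16 = 33
ES_Task 6 = max(EF_Task 1=5, EF_Task 3=17) = 17; EF_Task 6 = 17+4 = 21
ES_Task 7 = 17; EF_Task 7 = 17+12 = 29
ES_Task 8 = max(EF_Task 1=5, EF_Task 4=22, EF_Task 5=33, EF_Task 6=21, EF_Task 7=29) = 33; EF_Task 8 = 33+12 = 45
Expected project duration μ = 45 days. Critical path: Task 2 → Task 3 → Task 5 → Task 8.

Variance along critical path = 2.778 + 7.111 + 7.111 + 1.778 = 18.778; σ = √18.778 = 4.333 days.
Z = (51 − 45) / 4.333 = 1.385
P(T ≤ 51) = Φ(1.385) ≈ 0.917

0.917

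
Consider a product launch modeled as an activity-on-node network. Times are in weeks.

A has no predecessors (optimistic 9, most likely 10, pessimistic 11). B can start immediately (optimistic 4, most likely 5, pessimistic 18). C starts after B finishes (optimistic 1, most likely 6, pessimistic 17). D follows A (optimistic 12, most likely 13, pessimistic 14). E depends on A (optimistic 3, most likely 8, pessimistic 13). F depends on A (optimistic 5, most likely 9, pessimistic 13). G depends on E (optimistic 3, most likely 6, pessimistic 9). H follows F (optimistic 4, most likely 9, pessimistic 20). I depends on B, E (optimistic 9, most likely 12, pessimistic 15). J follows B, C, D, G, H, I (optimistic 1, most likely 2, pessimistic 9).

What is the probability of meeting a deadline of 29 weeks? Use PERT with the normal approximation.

te_A = (9 + 4·10 + 11)/6 = 60/6 = 10; σ²_A = ((11−9)/6)² = 0.111
te_B = (4 + 4·5 + 18)/6 = 42/6 = 7; σ²_B = ((18−4)/6)² = 5.444
te_C = (1 + 4·6 + 17)/6 = 42/6 = 7; σ²_C = ((17−1)/6)² = 7.111
te_D = (12 + 4·13 + 14)/6 = 78/6 = 13; σ²_D = ((14−12)/6)² = 0.111
te_E = (3 + 4·8 + 13)/6 = 48/6 = 8; σ²_E = ((13−3)/6)² = 2.778
te_F = (5 + 4·9 + 13)/6 = 54/6 = 9; σ²_F = ((13−5)/6)² = 1.778
te_G = (3 + 4·6 + 9)/6 = 36/6 = 6; σ²_G = ((9−3)/6)² = 1.000
te_H = (4 + 4·9 + 20)/6 = 60/6 = 10; σ²_H = ((20−4)/6)² = 7.111
te_I = (9 + 4·12 + 15)/6 = 72/6 = 12; σ²_I = ((15−9)/6)² = 1.000
te_J = (1 + 4·2 + 9)/6 = 18/6 = 3; σ²_J = ((9−1)/6)² = 1.778

Forward pass:
ES_A = 0; EF_A = 10
ES_B = 0; EF_B = 7
ES_C = 7; EF_C = 7+7 = 14
ES_D = 10; EF_D = 10+13 = 23
ES_E = 10; EF_E = 10+8 = 18
ES_F = 10; EF_F = 10+9 = 19
ES_G = 18; EF_G = 18+6 = 24
ES_H = 19; EF_H = 19+10 = 29
ES_I = max(EF_B=7, EF_E=18) = 18; EF_I = 18+12 = 30
ES_J = max(EF_B=7, EF_C=14, EF_D=23, EF_G=24, EF_H=29, EF_I=30) = 30; EF_J = 30+3 = 33
Expected project duration μ = 33 weeks. Critical path: A → E → I → J.

Variance along critical path = 0.111 + 2.778 + 1.000 + 1.778 = 5.667; σ = √5.667 = 2.380 weeks.
Z = (29 − 33) / 2.380 = -1.680
P(T ≤ 29) = Φ(-1.680) ≈ 0.046

0.046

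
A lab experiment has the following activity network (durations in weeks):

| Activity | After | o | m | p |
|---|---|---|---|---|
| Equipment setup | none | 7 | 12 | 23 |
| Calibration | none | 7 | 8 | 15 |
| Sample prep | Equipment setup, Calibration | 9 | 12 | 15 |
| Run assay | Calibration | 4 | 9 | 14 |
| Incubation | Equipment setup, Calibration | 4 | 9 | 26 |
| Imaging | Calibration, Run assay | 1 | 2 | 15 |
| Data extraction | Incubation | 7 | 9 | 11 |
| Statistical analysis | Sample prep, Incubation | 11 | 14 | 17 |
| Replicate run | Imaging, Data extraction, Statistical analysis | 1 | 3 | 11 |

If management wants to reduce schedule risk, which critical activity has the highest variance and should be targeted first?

te_Equipment setup = (7 + 4·12 + 23)/6 = 78/6 = 13; σ²_Equipment setup = ((23−7)/6)² = 7.111
te_Calibration = (7 + 4·8 + 15)/6 = 54/6 = 9; σ²_Calibration = ((15−7)/6)² = 1.778
te_Sample prep = (9 + 4·12 + 15)/6 = 72/6 = 12; σ²_Sample prep = ((15−9)/6)² = 1.000
te_Run assay = (4 + 4·9 + 14)/6 = 54/6 = 9; σ²_Run assay = ((14−4)/6)² = 2.778
te_Incubation = (4 + 4·9 + 26)/6 = 66/6 = 11; σ²_Incubation = ((26−4)/6)² = 13.444
te_Imaging = (1 + 4·2 + 15)/6 = 24/6 = 4; σ²_Imaging = ((15−1)/6)² = 5.444
te_Data extraction = (7 + 4·9 + 11)/6 = 54/6 = 9; σ²_Data extraction = ((11−7)/6)² = 0.444
te_Statistical analysis = (11 + 4·14 + 17)/6 = 84/6 = 14; σ²_Statistical analysis = ((17−11)/6)² = 1.000
te_Replicate run = (1 + 4·3 + 11)/6 = 24/6 = 4; σ²_Replicate run = ((11−1)/6)² = 2.778

Forward pass:
ES_Equipment setup = 0; EF_Equipment setup = 13
ES_Calibration = 0; EF_Calibration = 9
ES_Sample prep = max(EF_Equipment setup=13, EF_Calibration=9) = 13; EF_Sample prep = 13+12 = 25
ES_Run assay = 9; EF_Run assay = 9+9 = 18
ES_Incubation = max(EF_Equipment setup=13, EF_Calibration=9) = 13; EF_Incubation = 13+11 = 24
ES_Imaging = max(EF_Calibration=9, EF_Run assay=18) = 18; EF_Imaging = 18+4 = 22
ES_Data extraction = 24; EF_Data extraction = 24+9 = 33
ES_Statistical analysis = max(EF_Sample prep=25, EF_Incubation=24) = 25; EF_Statistical analysis = 25+14 = 39
ES_Replicate run = max(EF_Imaging=22, EF_Data extraction=33, EF_Statistical analysis=39) = 39; EF_Replicate run = 39+4 = 43
Expected project duration μ = 43 weeks. Critical path: Equipment setup → Sample prep → Statistical analysis → Replicate run.

Variances on critical path: σ²_Equipment setup=7.111, σ²_Sample prep=1.000, σ²_Statistical analysis=1.000, σ²_Replicate run=2.778.
Largest is σ²_Equipment setup = 7.111.

Equipment setup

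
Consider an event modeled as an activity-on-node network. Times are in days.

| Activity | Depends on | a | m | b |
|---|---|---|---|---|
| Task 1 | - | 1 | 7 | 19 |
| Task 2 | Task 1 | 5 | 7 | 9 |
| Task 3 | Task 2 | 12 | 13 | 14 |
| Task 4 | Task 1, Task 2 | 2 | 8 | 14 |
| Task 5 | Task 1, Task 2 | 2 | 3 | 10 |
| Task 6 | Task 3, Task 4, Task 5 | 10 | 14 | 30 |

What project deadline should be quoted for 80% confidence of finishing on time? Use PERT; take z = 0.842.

te_Task 1 = (1 + 4·7 + 19)/6 = 48/6 = 8; σ²_Task 1 = ((19−1)/6)² = 9.000
te_Task 2 = (5 + 4·7 + 9)/6 = 42/6 = 7; σ²_Task 2 = ((9−5)/6)² = 0.444
te_Task 3 = (12 + 4·13 + 14)/6 = 78/6 = 13; σ²_Task 3 = ((14−12)/6)² = 0.111
te_Task 4 = (2 + 4·8 + 14)/6 = 48/6 = 8; σ²_Task 4 = ((14−2)/6)² = 4.000
te_Task 5 = (2 + 4·3 + 10)/6 = 24/6 = 4; σ²_Task 5 = ((10−2)/6)² = 1.778
te_Task 6 = (10 + 4·14 + 30)/6 = 96/6 = 16; σ²_Task 6 = ((30−10)/6)² = 11.111

Forward pass:
ES_Task 1 = 0; EF_Task 1 = 8
ES_Task 2 = 8; EF_Task 2 = 8+7 = 15
ES_Task 3 = 15; EF_Task 3 = 15+13 = 28
ES_Task 4 = max(EF_Task 1=8, EF_Task 2=15) = 15; EF_Task 4 = 15+8 = 23
ES_Task 5 = max(EF_Task 1=8, EF_Task 2=15) = 15; EF_Task 5 = 15+4 = 19
ES_Task 6 = max(EF_Task 3=28, EF_Task 4=23, EF_Task 5=19) = 28; EF_Task 6 = 28+16 = 44
Expected project duration μ = 44 days. Critical path: Task 1 → Task 2 → Task 3 → Task 6.

Variance along critical path = 9.000 + 0.444 + 0.111 + 11.111 = 20.667; σ = 4.546 days.
D = μ + z·σ = 44 + 0.842·4.546 = 47.8 days

47.8 days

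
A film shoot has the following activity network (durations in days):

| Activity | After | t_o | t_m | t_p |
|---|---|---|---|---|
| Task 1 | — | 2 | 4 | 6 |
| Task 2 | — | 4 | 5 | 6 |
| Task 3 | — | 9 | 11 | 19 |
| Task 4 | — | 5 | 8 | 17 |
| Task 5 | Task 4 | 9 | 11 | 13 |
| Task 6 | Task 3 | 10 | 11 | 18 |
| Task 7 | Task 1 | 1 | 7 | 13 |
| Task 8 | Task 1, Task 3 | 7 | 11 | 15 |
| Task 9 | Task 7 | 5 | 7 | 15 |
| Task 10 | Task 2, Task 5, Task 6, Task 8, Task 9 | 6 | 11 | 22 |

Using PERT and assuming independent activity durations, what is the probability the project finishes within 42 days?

te_Task 1 = (2 + 4·4 + 6)/6 = 24/6 = 4; σ²_Task 1 = ((6−2)/6)² = 0.444
te_Task 2 = (4 + 4·5 + 6)/6 = 30/6 = 5; σ²_Task 2 = ((6−4)/6)² = 0.111
te_Task 3 = (9 + 4·11 + 19)/6 = 72/6 = 12; σ²_Task 3 = ((19−9)/6)² = 2.778
te_Task 4 = (5 + 4·8 + 17)/6 = 54/6 = 9; σ²_Task 4 = ((17−5)/6)² = 4.000
te_Task 5 = (9 + 4·11 + 13)/6 = 66/6 = 11; σ²_Task 5 = ((13−9)/6)² = 0.444
te_Task 6 = (10 + 4·11 + 18)/6 = 72/6 = 12; σ²_Task 6 = ((18−10)/6)² = 1.778
te_Task 7 = (1 + 4·7 + 13)/6 = 42/6 = 7; σ²_Task 7 = ((13−1)/6)² = 4.000
te_Task 8 = (7 + 4·11 + 15)/6 = 66/6 = 11; σ²_Task 8 = ((15−7)/6)² = 1.778
te_Task 9 = (5 + 4·7 + 15)/6 = 48/6 = 8; σ²_Task 9 = ((15−5)/6)² = 2.778
te_Task 10 = (6 + 4·11 + 22)/6 = 72/6 = 12; σ²_Task 10 = ((22−6)/6)² = 7.111

Forward pass:
ES_Task 1 = 0; EF_Task 1 = 4
ES_Task 2 = 0; EF_Task 2 = 5
ES_Task 3 = 0; EF_Task 3 = 12
ES_Task 4 = 0; EF_Task 4 = 9
ES_Task 5 = 9; EF_Task 5 = 9+11 = 20
ES_Task 6 = 12; EF_Task 6 = 12+12 = 24
ES_Task 7 = 4; EF_Task 7 = 4+7 = 11
ES_Task 8 = max(EF_Task 1=4, EF_Task 3=12) = 12; EF_Task 8 = 12+11 = 23
ES_Task 9 = 11; EF_Task 9 = 11+8 = 19
ES_Task 10 = max(EF_Task 2=5, EF_Task 5=20, EF_Task 6=24, EF_Task 8=23, EF_Task 9=19) = 24; EF_Task 10 = 24+12 = 36
Expected project duration μ = 36 days. Critical path: Task 3 → Task 6 → Task 10.

Variance along critical path = 2.778 + 1.778 + 7.111 = 11.667; σ = √11.667 = 3.416 days.
Z = (42 − 36) / 3.416 = 1.757
P(T ≤ 42) = Φ(1.757) ≈ 0.961

0.961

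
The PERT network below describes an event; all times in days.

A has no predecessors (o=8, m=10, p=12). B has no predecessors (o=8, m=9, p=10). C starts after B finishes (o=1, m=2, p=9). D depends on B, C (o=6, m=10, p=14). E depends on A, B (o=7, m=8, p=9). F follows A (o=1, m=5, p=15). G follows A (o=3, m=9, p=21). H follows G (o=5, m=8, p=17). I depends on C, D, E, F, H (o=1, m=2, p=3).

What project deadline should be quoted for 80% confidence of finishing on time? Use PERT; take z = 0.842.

34.1 days

te_A = (8 + 4·10 + 12)/6 = 60/6 = 10; σ²_A = ((12−8)/6)² = 0.444
te_B = (8 + 4·9 + 10)/6 = 54/6 = 9; σ²_B = ((10−8)/6)² = 0.111
te_C = (1 + 4·2 + 9)/6 = 18/6 = 3; σ²_C = ((9−1)/6)² = 1.778
te_D = (6 + 4·10 + 14)/6 = 60/6 = 10; σ²_D = ((14−6)/6)² = 1.778
te_E = (7 + 4·8 + 9)/6 = 48/6 = 8; σ²_E = ((9−7)/6)² = 0.111
te_F = (1 + 4·5 + 15)/6 = 36/6 = 6; σ²_F = ((15−1)/6)² = 5.444
te_G = (3 + 4·9 + 21)/6 = 60/6 = 10; σ²_G = ((21−3)/6)² = 9.000
te_H = (5 + 4·8 + 17)/6 = 54/6 = 9; σ²_H = ((17−5)/6)² = 4.000
te_I = (1 + 4·2 + 3)/6 = 12/6 = 2; σ²_I = ((3−1)/6)² = 0.111

Forward pass:
ES_A = 0; EF_A = 10
ES_B = 0; EF_B = 9
ES_C = 9; EF_C = 9+3 = 12
ES_D = max(EF_B=9, EF_C=12) = 12; EF_D = 12+10 = 22
ES_E = max(EF_A=10, EF_B=9) = 10; EF_E = 10+8 = 18
ES_F = 10; EF_F = 10+6 = 16
ES_G = 10; EF_G = 10+10 = 20
ES_H = 20; EF_H = 20+9 = 29
ES_I = max(EF_C=12, EF_D=22, EF_E=18, EF_F=16, EF_H=29) = 29; EF_I = 29+2 = 31
Expected project duration μ = 31 days. Critical path: A → G → H → I.

Variance along critical path = 0.444 + 9.000 + 4.000 + 0.111 = 13.556; σ = 3.682 days.
D = μ + z·σ = 31 + 0.842·3.682 = 34.1 days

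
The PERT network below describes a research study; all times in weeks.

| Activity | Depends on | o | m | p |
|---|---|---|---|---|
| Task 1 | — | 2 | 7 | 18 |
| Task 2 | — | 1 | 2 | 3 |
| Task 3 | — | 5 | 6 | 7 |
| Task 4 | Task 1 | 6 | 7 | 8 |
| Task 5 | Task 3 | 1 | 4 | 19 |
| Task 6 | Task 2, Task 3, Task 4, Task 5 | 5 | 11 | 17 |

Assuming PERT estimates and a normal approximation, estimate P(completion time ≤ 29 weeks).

0.815

te_Task 1 = (2 + 4·7 + 18)/6 = 48/6 = 8; σ²_Task 1 = ((18−2)/6)² = 7.111
te_Task 2 = (1 + 4·2 + 3)/6 = 12/6 = 2; σ²_Task 2 = ((3−1)/6)² = 0.111
te_Task 3 = (5 + 4·6 + 7)/6 = 36/6 = 6; σ²_Task 3 = ((7−5)/6)² = 0.111
te_Task 4 = (6 + 4·7 + 8)/6 = 42/6 = 7; σ²_Task 4 = ((8−6)/6)² = 0.111
te_Task 5 = (1 + 4·4 + 19)/6 = 36/6 = 6; σ²_Task 5 = ((19−1)/6)² = 9.000
te_Task 6 = (5 + 4·11 + 17)/6 = 66/6 = 11; σ²_Task 6 = ((17−5)/6)² = 4.000

Forward pass:
ES_Task 1 = 0; EF_Task 1 = 8
ES_Task 2 = 0; EF_Task 2 = 2
ES_Task 3 = 0; EF_Task 3 = 6
ES_Task 4 = 8; EF_Task 4 = 8+7 = 15
ES_Task 5 = 6; EF_Task 5 = 6+6 = 12
ES_Task 6 = max(EF_Task 2=2, EF_Task 3=6, EF_Task 4=15, EF_Task 5=12) = 15; EF_Task 6 = 15+11 = 26
Expected project duration μ = 26 weeks. Critical path: Task 1 → Task 4 → Task 6.

Variance along critical path = 7.111 + 0.111 + 4.000 = 11.222; σ = √11.222 = 3.350 weeks.
Z = (29 − 26) / 3.350 = 0.896
P(T ≤ 29) = Φ(0.896) ≈ 0.815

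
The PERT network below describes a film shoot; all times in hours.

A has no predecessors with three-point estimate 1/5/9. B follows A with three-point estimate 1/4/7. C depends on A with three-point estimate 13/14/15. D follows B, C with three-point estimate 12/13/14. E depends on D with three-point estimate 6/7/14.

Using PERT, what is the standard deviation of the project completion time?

te_A = (1 + 4·5 + 9)/6 = 30/6 = 5; σ²_A = ((9−1)/6)² = 1.778
te_B = (1 + 4·4 + 7)/6 = 24/6 = 4; σ²_B = ((7−1)/6)² = 1.000
te_C = (13 + 4·14 + 15)/6 = 84/6 = 14; σ²_C = ((15−13)/6)² = 0.111
te_D = (12 + 4·13 + 14)/6 = 78/6 = 13; σ²_D = ((14−12)/6)² = 0.111
te_E = (6 + 4·7 + 14)/6 = 48/6 = 8; σ²_E = ((14−6)/6)² = 1.778

Forward pass:
ES_A = 0; EF_A = 5
ES_B = 5; EF_B = 5+4 = 9
ES_C = 5; EF_C = 5+14 = 19
ES_D = max(EF_B=9, EF_C=19) = 19; EF_D = 19+13 = 32
ES_E = 32; EF_E = 32+8 = 40
Expected project duration μ = 40 hours. Critical path: A → C → D → E.

Variance along critical path = 1.778 + 0.111 + 0.111 + 1.778 = 3.778
σ = √3.778 = 1.944 hours

1.94 hours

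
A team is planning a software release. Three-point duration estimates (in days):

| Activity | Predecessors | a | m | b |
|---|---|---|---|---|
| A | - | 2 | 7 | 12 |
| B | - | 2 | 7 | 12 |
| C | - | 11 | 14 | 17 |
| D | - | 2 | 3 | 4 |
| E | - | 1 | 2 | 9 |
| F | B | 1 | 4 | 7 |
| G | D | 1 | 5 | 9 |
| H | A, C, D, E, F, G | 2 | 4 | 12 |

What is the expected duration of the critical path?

19 days

te_A = (2 + 4·7 + 12)/6 = 42/6 = 7
te_B = (2 + 4·7 + 12)/6 = 42/6 = 7
te_C = (11 + 4·14 + 17)/6 = 84/6 = 14
te_D = (2 + 4·3 + 4)/6 = 18/6 = 3
te_E = (1 + 4·2 + 9)/6 = 18/6 = 3
te_F = (1 + 4·4 + 7)/6 = 24/6 = 4
te_G = (1 + 4·5 + 9)/6 = 30/6 = 5
te_H = (2 + 4·4 + 12)/6 = 30/6 = 5

Forward pass:
ES_A = 0; EF_A = 7
ES_B = 0; EF_B = 7
ES_C = 0; EF_C = 14
ES_D = 0; EF_D = 3
ES_E = 0; EF_E = 3
ES_F = 7; EF_F = 7+4 = 11
ES_G = 3; EF_G = 3+5 = 8
ES_H = max(EF_A=7, EF_C=14, EF_D=3, EF_E=3, EF_F=11, EF_G=8) = 14; EF_H = 14+5 = 19
Expected project duration μ = 19 days. Critical path: C → H.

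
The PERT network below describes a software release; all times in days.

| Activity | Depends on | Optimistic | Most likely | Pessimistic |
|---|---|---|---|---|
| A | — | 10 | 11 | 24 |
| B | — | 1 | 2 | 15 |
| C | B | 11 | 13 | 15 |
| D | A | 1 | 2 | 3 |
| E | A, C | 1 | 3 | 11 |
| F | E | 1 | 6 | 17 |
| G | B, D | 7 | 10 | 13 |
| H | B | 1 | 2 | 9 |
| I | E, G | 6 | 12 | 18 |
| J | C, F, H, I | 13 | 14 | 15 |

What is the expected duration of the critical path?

51 days

te_A = (10 + 4·11 + 24)/6 = 78/6 = 13
te_B = (1 + 4·2 + 15)/6 = 24/6 = 4
te_C = (11 + 4·13 + 15)/6 = 78/6 = 13
te_D = (1 + 4·2 + 3)/6 = 12/6 = 2
te_E = (1 + 4·3 + 11)/6 = 24/6 = 4
te_F = (1 + 4·6 + 17)/6 = 42/6 = 7
te_G = (7 + 4·10 + 13)/6 = 60/6 = 10
te_H = (1 + 4·2 + 9)/6 = 18/6 = 3
te_I = (6 + 4·12 + 18)/6 = 72/6 = 12
te_J = (13 + 4·14 + 15)/6 = 84/6 = 14

Forward pass:
ES_A = 0; EF_A = 13
ES_B = 0; EF_B = 4
ES_C = 4; EF_C = 4+13 = 17
ES_D = 13; EF_D = 13+2 = 15
ES_E = max(EF_A=13, EF_C=17) = 17; EF_E = 17+4 = 21
ES_F = 21; EF_F = 21+7 = 28
ES_G = max(EF_B=4, EF_D=15) = 15; EF_G = 15+10 = 25
ES_H = 4; EF_H = 4+3 = 7
ES_I = max(EF_E=21, EF_G=25) = 25; EF_I = 25+12 = 37
ES_J = max(EF_C=17, EF_F=28, EF_H=7, EF_I=37) = 37; EF_J = 37+14 = 51
Expected project duration μ = 51 days. Critical path: A → D → G → I → J.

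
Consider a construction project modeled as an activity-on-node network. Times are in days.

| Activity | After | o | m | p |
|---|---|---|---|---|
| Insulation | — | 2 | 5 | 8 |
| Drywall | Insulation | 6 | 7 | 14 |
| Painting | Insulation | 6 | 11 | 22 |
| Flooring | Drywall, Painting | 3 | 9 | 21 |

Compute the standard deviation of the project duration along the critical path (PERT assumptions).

4.14 days

te_Insulation = (2 + 4·5 + 8)/6 = 30/6 = 5; σ²_Insulation = ((8−2)/6)² = 1.000
te_Drywall = (6 + 4·7 + 14)/6 = 48/6 = 8; σ²_Drywall = ((14−6)/6)² = 1.778
te_Painting = (6 + 4·11 + 22)/6 = 72/6 = 12; σ²_Painting = ((22−6)/6)² = 7.111
te_Flooring = (3 + 4·9 + 21)/6 = 60/6 = 10; σ²_Flooring = ((21−3)/6)² = 9.000

Forward pass:
ES_Insulation = 0; EF_Insulation = 5
ES_Drywall = 5; EF_Drywall = 5+8 = 13
ES_Painting = 5; EF_Painting = 5+12 = 17
ES_Flooring = max(EF_Drywall=13, EF_Painting=17) = 17; EF_Flooring = 17+10 = 27
Expected project duration μ = 27 days. Critical path: Insulation → Painting → Flooring.

Variance along critical path = 1.000 + 7.111 + 9.000 = 17.111
σ = √17.111 = 4.137 days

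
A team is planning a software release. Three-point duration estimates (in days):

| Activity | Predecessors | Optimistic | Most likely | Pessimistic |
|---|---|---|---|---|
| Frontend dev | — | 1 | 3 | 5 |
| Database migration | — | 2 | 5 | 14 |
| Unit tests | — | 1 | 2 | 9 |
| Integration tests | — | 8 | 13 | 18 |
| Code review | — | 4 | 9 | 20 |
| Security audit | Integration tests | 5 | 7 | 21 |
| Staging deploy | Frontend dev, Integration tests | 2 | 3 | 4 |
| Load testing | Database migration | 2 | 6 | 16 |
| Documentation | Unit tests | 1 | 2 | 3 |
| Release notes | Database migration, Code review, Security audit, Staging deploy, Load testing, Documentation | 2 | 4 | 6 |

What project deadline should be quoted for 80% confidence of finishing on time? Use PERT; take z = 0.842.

28.7 days

te_Frontend dev = (1 + 4·3 + 5)/6 = 18/6 = 3; σ²_Frontend dev = ((5−1)/6)² = 0.444
te_Database migration = (2 + 4·5 + 14)/6 = 36/6 = 6; σ²_Database migration = ((14−2)/6)² = 4.000
te_Unit tests = (1 + 4·2 + 9)/6 = 18/6 = 3; σ²_Unit tests = ((9−1)/6)² = 1.778
te_Integration tests = (8 + 4·13 + 18)/6 = 78/6 = 13; σ²_Integration tests = ((18−8)/6)² = 2.778
te_Code review = (4 + 4·9 + 20)/6 = 60/6 = 10; σ²_Code review = ((20−4)/6)² = 7.111
te_Security audit = (5 + 4·7 + 21)/6 = 54/6 = 9; σ²_Security audit = ((21−5)/6)² = 7.111
te_Staging deploy = (2 + 4·3 + 4)/6 = 18/6 = 3; σ²_Staging deploy = ((4−2)/6)² = 0.111
te_Load testing = (2 + 4·6 + 16)/6 = 42/6 = 7; σ²_Load testing = ((16−2)/6)² = 5.444
te_Documentation = (1 + 4·2 + 3)/6 = 12/6 = 2; σ²_Documentation = ((3−1)/6)² = 0.111
te_Release notes = (2 + 4·4 + 6)/6 = 24/6 = 4; σ²_Release notes = ((6−2)/6)² = 0.444

Forward pass:
ES_Frontend dev = 0; EF_Frontend dev = 3
ES_Database migration = 0; EF_Database migration = 6
ES_Unit tests = 0; EF_Unit tests = 3
ES_Integration tests = 0; EF_Integration tests = 13
ES_Code review = 0; EF_Code review = 10
ES_Security audit = 13; EF_Security audit = 13+9 = 22
ES_Staging deploy = max(EF_Frontend dev=3, EF_Integration tests=13) = 13; EF_Staging deploy = 13+3 = 16
ES_Load testing = 6; EF_Load testing = 6+7 = 13
ES_Documentation = 3; EF_Documentation = 3+2 = 5
ES_Release notes = max(EF_Database migration=6, EF_Code review=10, EF_Security audit=22, EF_Staging deploy=16, EF_Load testing=13, EF_Documentation=5) = 22; EF_Release notes = 22+4 = 26
Expected project duration μ = 26 days. Critical path: Integration tests → Security audit → Release notes.

Variance along critical path = 2.778 + 7.111 + 0.444 = 10.333; σ = 3.215 days.
D = μ + z·σ = 26 + 0.842·3.215 = 28.7 days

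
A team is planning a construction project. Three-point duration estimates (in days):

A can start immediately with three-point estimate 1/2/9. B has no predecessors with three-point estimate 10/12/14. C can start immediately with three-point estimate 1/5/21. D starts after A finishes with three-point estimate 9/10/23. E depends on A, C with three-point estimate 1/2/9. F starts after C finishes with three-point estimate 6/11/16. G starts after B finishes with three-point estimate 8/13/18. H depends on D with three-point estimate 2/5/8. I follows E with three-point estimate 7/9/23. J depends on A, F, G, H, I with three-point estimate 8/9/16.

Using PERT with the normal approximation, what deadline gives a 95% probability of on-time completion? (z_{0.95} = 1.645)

38.7 days

te_A = (1 + 4·2 + 9)/6 = 18/6 = 3; σ²_A = ((9−1)/6)² = 1.778
te_B = (10 + 4·12 + 14)/6 = 72/6 = 12; σ²_B = ((14−10)/6)² = 0.444
te_C = (1 + 4·5 + 21)/6 = 42/6 = 7; σ²_C = ((21−1)/6)² = 11.111
te_D = (9 + 4·10 + 23)/6 = 72/6 = 12; σ²_D = ((23−9)/6)² = 5.444
te_E = (1 + 4·2 + 9)/6 = 18/6 = 3; σ²_E = ((9−1)/6)² = 1.778
te_F = (6 + 4·11 + 16)/6 = 66/6 = 11; σ²_F = ((16−6)/6)² = 2.778
te_G = (8 + 4·13 + 18)/6 = 78/6 = 13; σ²_G = ((18−8)/6)² = 2.778
te_H = (2 + 4·5 + 8)/6 = 30/6 = 5; σ²_H = ((8−2)/6)² = 1.000
te_I = (7 + 4·9 + 23)/6 = 66/6 = 11; σ²_I = ((23−7)/6)² = 7.111
te_J = (8 + 4·9 + 16)/6 = 60/6 = 10; σ²_J = ((16−8)/6)² = 1.778

Forward pass:
ES_A = 0; EF_A = 3
ES_B = 0; EF_B = 12
ES_C = 0; EF_C = 7
ES_D = 3; EF_D = 3+12 = 15
ES_E = max(EF_A=3, EF_C=7) = 7; EF_E = 7+3 = 10
ES_F = 7; EF_F = 7+11 = 18
ES_G = 12; EF_G = 12+13 = 25
ES_H = 15; EF_H = 15+5 = 20
ES_I = 10; EF_I = 10+11 = 21
ES_J = max(EF_A=3, EF_F=18, EF_G=25, EF_H=20, EF_I=21) = 25; EF_J = 25+10 = 35
Expected project duration μ = 35 days. Critical path: B → G → J.

Variance along critical path = 0.444 + 2.778 + 1.778 = 5.000; σ = 2.236 days.
D = μ + z·σ = 35 + 1.645·2.236 = 38.7 days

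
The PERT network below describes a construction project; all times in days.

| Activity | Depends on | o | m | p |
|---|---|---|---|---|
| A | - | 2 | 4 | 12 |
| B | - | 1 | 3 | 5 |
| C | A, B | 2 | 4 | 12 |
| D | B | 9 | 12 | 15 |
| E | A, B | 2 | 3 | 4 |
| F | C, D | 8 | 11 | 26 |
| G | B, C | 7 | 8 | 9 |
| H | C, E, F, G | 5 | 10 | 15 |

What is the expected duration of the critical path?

38 days

te_A = (2 + 4·4 + 12)/6 = 30/6 = 5
te_B = (1 + 4·3 + 5)/6 = 18/6 = 3
te_C = (2 + 4·4 + 12)/6 = 30/6 = 5
te_D = (9 + 4·12 + 15)/6 = 72/6 = 12
te_E = (2 + 4·3 + 4)/6 = 18/6 = 3
te_F = (8 + 4·11 + 26)/6 = 78/6 = 13
te_G = (7 + 4·8 + 9)/6 = 48/6 = 8
te_H = (5 + 4·10 + 15)/6 = 60/6 = 10

Forward pass:
ES_A = 0; EF_A = 5
ES_B = 0; EF_B = 3
ES_C = max(EF_A=5, EF_B=3) = 5; EF_C = 5+5 = 10
ES_D = 3; EF_D = 3+12 = 15
ES_E = max(EF_A=5, EF_B=3) = 5; EF_E = 5+3 = 8
ES_F = max(EF_C=10, EF_D=15) = 15; EF_F = 15+13 = 28
ES_G = max(EF_B=3, EF_C=10) = 10; EF_G = 10+8 = 18
ES_H = max(EF_C=10, EF_E=8, EF_F=28, EF_G=18) = 28; EF_H = 28+10 = 38
Expected project duration μ = 38 days. Critical path: B → D → F → H.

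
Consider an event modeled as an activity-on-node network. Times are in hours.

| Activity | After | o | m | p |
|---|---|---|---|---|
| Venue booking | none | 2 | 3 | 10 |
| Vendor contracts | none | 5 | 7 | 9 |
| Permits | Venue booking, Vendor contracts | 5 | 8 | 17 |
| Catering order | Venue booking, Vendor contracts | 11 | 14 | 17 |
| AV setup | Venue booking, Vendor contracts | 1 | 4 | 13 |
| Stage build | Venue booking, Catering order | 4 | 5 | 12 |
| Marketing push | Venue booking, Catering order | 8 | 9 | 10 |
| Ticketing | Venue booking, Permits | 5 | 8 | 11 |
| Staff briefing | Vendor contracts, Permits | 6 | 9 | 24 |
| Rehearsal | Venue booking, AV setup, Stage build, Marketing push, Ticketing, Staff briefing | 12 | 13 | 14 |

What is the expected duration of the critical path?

43 hours

te_Venue booking = (2 + 4·3 + 10)/6 = 24/6 = 4
te_Vendor contracts = (5 + 4·7 + 9)/6 = 42/6 = 7
te_Permits = (5 + 4·8 + 17)/6 = 54/6 = 9
te_Catering order = (11 + 4·14 + 17)/6 = 84/6 = 14
te_AV setup = (1 + 4·4 + 13)/6 = 30/6 = 5
te_Stage build = (4 + 4·5 + 12)/6 = 36/6 = 6
te_Marketing push = (8 + 4·9 + 10)/6 = 54/6 = 9
te_Ticketing = (5 + 4·8 + 11)/6 = 48/6 = 8
te_Staff briefing = (6 + 4·9 + 24)/6 = 66/6 = 11
te_Rehearsal = (12 + 4·13 + 14)/6 = 78/6 = 13

Forward pass:
ES_Venue booking = 0; EF_Venue booking = 4
ES_Vendor contracts = 0; EF_Vendor contracts = 7
ES_Permits = max(EF_Venue booking=4, EF_Vendor contracts=7) = 7; EF_Permits = 7+9 = 16
ES_Catering order = max(EF_Venue booking=4, EF_Vendor contracts=7) = 7; EF_Catering order = 7+14 = 21
ES_AV setup = max(EF_Venue booking=4, EF_Vendor contracts=7) = 7; EF_AV setup = 7+5 = 12
ES_Stage build = max(EF_Venue booking=4, EF_Catering order=21) = 21; EF_Stage build = 21+6 = 27
ES_Marketing push = max(EF_Venue booking=4, EF_Catering order=21) = 21; EF_Marketing push = 21+9 = 30
ES_Ticketing = max(EF_Venue booking=4, EF_Permits=16) = 16; EF_Ticketing = 16+8 = 24
ES_Staff briefing = max(EF_Vendor contracts=7, EF_Permits=16) = 16; EF_Staff briefing = 16+11 = 27
ES_Rehearsal = max(EF_Venue booking=4, EF_AV setup=12, EF_Stage build=27, EF_Marketing push=30, EF_Ticketing=24, EF_Staff briefing=27) = 30; EF_Rehearsal = 30+13 = 43
Expected project duration μ = 43 hours. Critical path: Vendor contracts → Catering order → Marketing push → Rehearsal.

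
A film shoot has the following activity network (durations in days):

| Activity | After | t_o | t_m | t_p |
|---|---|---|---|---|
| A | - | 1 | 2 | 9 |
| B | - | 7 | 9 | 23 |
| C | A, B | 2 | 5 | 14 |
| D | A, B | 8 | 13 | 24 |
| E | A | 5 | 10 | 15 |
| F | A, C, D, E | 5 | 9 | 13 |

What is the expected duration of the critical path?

34 days

te_A = (1 + 4·2 + 9)/6 = 18/6 = 3
te_B = (7 + 4·9 + 23)/6 = 66/6 = 11
te_C = (2 + 4·5 + 14)/6 = 36/6 = 6
te_D = (8 + 4·13 + 24)/6 = 84/6 = 14
te_E = (5 + 4·10 + 15)/6 = 60/6 = 10
te_F = (5 + 4·9 + 13)/6 = 54/6 = 9

Forward pass:
ES_A = 0; EF_A = 3
ES_B = 0; EF_B = 11
ES_C = max(EF_A=3, EF_B=11) = 11; EF_C = 11+6 = 17
ES_D = max(EF_A=3, EF_B=11) = 11; EF_D = 11+14 = 25
ES_E = 3; EF_E = 3+10 = 13
ES_F = max(EF_A=3, EF_C=17, EF_D=25, EF_E=13) = 25; EF_F = 25+9 = 34
Expected project duration μ = 34 days. Critical path: B → D → F.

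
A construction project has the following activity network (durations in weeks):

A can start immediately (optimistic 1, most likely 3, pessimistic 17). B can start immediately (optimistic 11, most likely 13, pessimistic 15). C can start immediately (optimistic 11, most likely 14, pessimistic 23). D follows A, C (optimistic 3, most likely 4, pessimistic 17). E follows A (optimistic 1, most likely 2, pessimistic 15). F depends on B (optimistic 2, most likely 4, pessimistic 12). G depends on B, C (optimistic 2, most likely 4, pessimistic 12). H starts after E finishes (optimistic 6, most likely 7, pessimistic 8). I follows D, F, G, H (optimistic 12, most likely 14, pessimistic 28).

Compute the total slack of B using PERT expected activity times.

te_A = (1 + 4·3 + 17)/6 = 30/6 = 5
te_B = (11 + 4·13 + 15)/6 = 78/6 = 13
te_C = (11 + 4·14 + 23)/6 = 90/6 = 15
te_D = (3 + 4·4 + 17)/6 = 36/6 = 6
te_E = (1 + 4·2 + 15)/6 = 24/6 = 4
te_F = (2 + 4·4 + 12)/6 = 30/6 = 5
te_G = (2 + 4·4 + 12)/6 = 30/6 = 5
te_H = (6 + 4·7 + 8)/6 = 42/6 = 7
te_I = (12 + 4·14 + 28)/6 = 96/6 = 16

Forward pass:
ES_A = 0; EF_A = 5
ES_B = 0; EF_B = 13
ES_C = 0; EF_C = 15
ES_D = max(EF_A=5, EF_C=15) = 15; EF_D = 15+6 = 21
ES_E = 5; EF_E = 5+4 = 9
ES_F = 13; EF_F = 13+5 = 18
ES_G = max(EF_B=13, EF_C=15) = 15; EF_G = 15+5 = 20
ES_H = 9; EF_H = 9+7 = 16
ES_I = max(EF_D=21, EF_F=18, EF_G=20, EF_H=16) = 21; EF_I = 21+16 = 37
Expected project duration μ = 37 weeks. Critical path: C → D → I.

Backward pass:
LF_I = 37; LS_I = 37−16 = 21
LF_H = LS_I = 21; LS_H = 21−7 = 14
LF_G = LS_I = 21; LS_G = 21−5 = 16
LF_F = LS_I = 21; LS_F = 21−5 = 16
LF_E = LS_H = 14; LS_E = 14−4 = 10
LF_D = LS_I = 21; LS_D = 21−6 = 15
LF_C = min(LS_D=15, LS_G=16) = 15; LS_C = 15−15 = 0
LF_B = min(LS_F=16, LS_G=16) = 16; LS_B = 16−13 = 3
LF_A = min(LS_D=15, LS_E=10) = 10; LS_A = 10−5 = 5
Slack_B = LS_B − ES_B = 3 − 0 = 3

3 weeks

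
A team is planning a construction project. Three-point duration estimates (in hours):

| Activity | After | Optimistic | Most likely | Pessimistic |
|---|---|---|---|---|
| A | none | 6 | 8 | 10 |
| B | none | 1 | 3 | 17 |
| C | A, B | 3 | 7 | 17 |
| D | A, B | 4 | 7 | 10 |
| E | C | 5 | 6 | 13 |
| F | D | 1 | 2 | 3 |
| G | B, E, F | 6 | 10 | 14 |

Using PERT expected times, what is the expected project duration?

te_A = (6 + 4·8 + 10)/6 = 48/6 = 8
te_B = (1 + 4·3 + 17)/6 = 30/6 = 5
te_C = (3 + 4·7 + 17)/6 = 48/6 = 8
te_D = (4 + 4·7 + 10)/6 = 42/6 = 7
te_E = (5 + 4·6 + 13)/6 = 42/6 = 7
te_F = (1 + 4·2 + 3)/6 = 12/6 = 2
te_G = (6 + 4·10 + 14)/6 = 60/6 = 10

Forward pass:
ES_A = 0; EF_A = 8
ES_B = 0; EF_B = 5
ES_C = max(EF_A=8, EF_B=5) = 8; EF_C = 8+8 = 16
ES_D = max(EF_A=8, EF_B=5) = 8; EF_D = 8+7 = 15
ES_E = 16; EF_E = 16+7 = 23
ES_F = 15; EF_F = 15+2 = 17
ES_G = max(EF_B=5, EF_E=23, EF_F=17) = 23; EF_G = 23+10 = 33
Expected project duration μ = 33 hours. Critical path: A → C → E → G.

33 hours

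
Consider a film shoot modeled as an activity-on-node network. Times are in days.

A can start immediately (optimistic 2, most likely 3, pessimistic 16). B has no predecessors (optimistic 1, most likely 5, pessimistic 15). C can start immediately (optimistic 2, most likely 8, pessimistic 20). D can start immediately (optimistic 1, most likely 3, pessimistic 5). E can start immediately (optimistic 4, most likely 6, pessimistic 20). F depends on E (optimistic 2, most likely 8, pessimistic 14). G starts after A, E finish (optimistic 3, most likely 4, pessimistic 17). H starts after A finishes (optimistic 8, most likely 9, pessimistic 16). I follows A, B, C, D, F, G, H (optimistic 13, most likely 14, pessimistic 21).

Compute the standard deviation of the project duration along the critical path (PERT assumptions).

te_A = (2 + 4·3 + 16)/6 = 30/6 = 5; σ²_A = ((16−2)/6)² = 5.444
te_B = (1 + 4·5 + 15)/6 = 36/6 = 6; σ²_B = ((15−1)/6)² = 5.444
te_C = (2 + 4·8 + 20)/6 = 54/6 = 9; σ²_C = ((20−2)/6)² = 9.000
te_D = (1 + 4·3 + 5)/6 = 18/6 = 3; σ²_D = ((5−1)/6)² = 0.444
te_E = (4 + 4·6 + 20)/6 = 48/6 = 8; σ²_E = ((20−4)/6)² = 7.111
te_F = (2 + 4·8 + 14)/6 = 48/6 = 8; σ²_F = ((14−2)/6)² = 4.000
te_G = (3 + 4·4 + 17)/6 = 36/6 = 6; σ²_G = ((17−3)/6)² = 5.444
te_H = (8 + 4·9 + 16)/6 = 60/6 = 10; σ²_H = ((16−8)/6)² = 1.778
te_I = (13 + 4·14 + 21)/6 = 90/6 = 15; σ²_I = ((21−13)/6)² = 1.778

Forward pass:
ES_A = 0; EF_A = 5
ES_B = 0; EF_B = 6
ES_C = 0; EF_C = 9
ES_D = 0; EF_D = 3
ES_E = 0; EF_E = 8
ES_F = 8; EF_F = 8+8 = 16
ES_G = max(EF_A=5, EF_E=8) = 8; EF_G = 8+6 = 14
ES_H = 5; EF_H = 5+10 = 15
ES_I = max(EF_A=5, EF_B=6, EF_C=9, EF_D=3, EF_F=16, EF_G=14, EF_H=15) = 16; EF_I = 16+15 = 31
Expected project duration μ = 31 days. Critical path: E → F → I.

Variance along critical path = 7.111 + 4.000 + 1.778 = 12.889
σ = √12.889 = 3.590 days

3.59 days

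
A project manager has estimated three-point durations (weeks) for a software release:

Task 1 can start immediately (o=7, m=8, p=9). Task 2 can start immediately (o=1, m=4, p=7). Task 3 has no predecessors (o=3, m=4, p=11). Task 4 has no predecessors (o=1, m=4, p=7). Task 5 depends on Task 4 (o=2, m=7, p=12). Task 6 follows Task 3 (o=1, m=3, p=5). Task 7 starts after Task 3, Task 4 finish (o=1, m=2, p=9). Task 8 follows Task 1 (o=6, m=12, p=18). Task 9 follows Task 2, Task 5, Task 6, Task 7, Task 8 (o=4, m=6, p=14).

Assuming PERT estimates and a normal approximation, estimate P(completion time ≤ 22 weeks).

te_Task 1 = (7 + 4·8 + 9)/6 = 48/6 = 8; σ²_Task 1 = ((9−7)/6)² = 0.111
te_Task 2 = (1 + 4·4 + 7)/6 = 24/6 = 4; σ²_Task 2 = ((7−1)/6)² = 1.000
te_Task 3 = (3 + 4·4 + 11)/6 = 30/6 = 5; σ²_Task 3 = ((11−3)/6)² = 1.778
te_Task 4 = (1 + 4·4 + 7)/6 = 24/6 = 4; σ²_Task 4 = ((7−1)/6)² = 1.000
te_Task 5 = (2 + 4·7 + 12)/6 = 42/6 = 7; σ²_Task 5 = ((12−2)/6)² = 2.778
te_Task 6 = (1 + 4·3 + 5)/6 = 18/6 = 3; σ²_Task 6 = ((5−1)/6)² = 0.444
te_Task 7 = (1 + 4·2 + 9)/6 = 18/6 = 3; σ²_Task 7 = ((9−1)/6)² = 1.778
te_Task 8 = (6 + 4·12 + 18)/6 = 72/6 = 12; σ²_Task 8 = ((18−6)/6)² = 4.000
te_Task 9 = (4 + 4·6 + 14)/6 = 42/6 = 7; σ²_Task 9 = ((14−4)/6)² = 2.778

Forward pass:
ES_Task 1 = 0; EF_Task 1 = 8
ES_Task 2 = 0; EF_Task 2 = 4
ES_Task 3 = 0; EF_Task 3 = 5
ES_Task 4 = 0; EF_Task 4 = 4
ES_Task 5 = 4; EF_Task 5 = 4+7 = 11
ES_Task 6 = 5; EF_Task 6 = 5+3 = 8
ES_Task 7 = max(EF_Task 3=5, EF_Task 4=4) = 5; EF_Task 7 = 5+3 = 8
ES_Task 8 = 8; EF_Task 8 = 8+12 = 20
ES_Task 9 = max(EF_Task 2=4, EF_Task 5=11, EF_Task 6=8, EF_Task 7=8, EF_Task 8=20) = 20; EF_Task 9 = 20+7 = 27
Expected project duration μ = 27 weeks. Critical path: Task 1 → Task 8 → Task 9.

Variance along critical path = 0.111 + 4.000 + 2.778 = 6.889; σ = √6.889 = 2.625 weeks.
Z = (22 − 27) / 2.625 = -1.905
P(T ≤ 22) = Φ(-1.905) ≈ 0.028

0.028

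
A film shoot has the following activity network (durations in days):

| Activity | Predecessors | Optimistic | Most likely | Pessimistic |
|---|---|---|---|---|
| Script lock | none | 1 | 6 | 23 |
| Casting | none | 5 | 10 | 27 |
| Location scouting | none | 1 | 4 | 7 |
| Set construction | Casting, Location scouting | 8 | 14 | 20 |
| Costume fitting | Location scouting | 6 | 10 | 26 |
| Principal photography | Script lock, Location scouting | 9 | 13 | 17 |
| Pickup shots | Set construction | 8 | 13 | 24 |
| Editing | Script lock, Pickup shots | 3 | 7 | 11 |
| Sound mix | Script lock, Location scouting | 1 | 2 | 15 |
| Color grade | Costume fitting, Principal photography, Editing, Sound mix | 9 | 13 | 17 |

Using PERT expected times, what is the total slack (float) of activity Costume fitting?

31 days

te_Script lock = (1 + 4·6 + 23)/6 = 48/6 = 8
te_Casting = (5 + 4·10 + 27)/6 = 72/6 = 12
te_Location scouting = (1 + 4·4 + 7)/6 = 24/6 = 4
te_Set construction = (8 + 4·14 + 20)/6 = 84/6 = 14
te_Costume fitting = (6 + 4·10 + 26)/6 = 72/6 = 12
te_Principal photography = (9 + 4·13 + 17)/6 = 78/6 = 13
te_Pickup shots = (8 + 4·13 + 24)/6 = 84/6 = 14
te_Editing = (3 + 4·7 + 11)/6 = 42/6 = 7
te_Sound mix = (1 + 4·2 + 15)/6 = 24/6 = 4
te_Color grade = (9 + 4·13 + 17)/6 = 78/6 = 13

Forward pass:
ES_Script lock = 0; EF_Script lock = 8
ES_Casting = 0; EF_Casting = 12
ES_Location scouting = 0; EF_Location scouting = 4
ES_Set construction = max(EF_Casting=12, EF_Location scouting=4) = 12; EF_Set construction = 12+14 = 26
ES_Costume fitting = 4; EF_Costume fitting = 4+12 = 16
ES_Principal photography = max(EF_Script lock=8, EF_Location scouting=4) = 8; EF_Principal photography = 8+13 = 21
ES_Pickup shots = 26; EF_Pickup shots = 26+14 = 40
ES_Editing = max(EF_Script lock=8, EF_Pickup shots=40) = 40; EF_Editing = 40+7 = 47
ES_Sound mix = max(EF_Script lock=8, EF_Location scouting=4) = 8; EF_Sound mix = 8+4 = 12
ES_Color grade = max(EF_Costume fitting=16, EF_Principal photography=21, EF_Editing=47, EF_Sound mix=12) = 47; EF_Color grade = 47+13 = 60
Expected project duration μ = 60 days. Critical path: Casting → Set construction → Pickup shots → Editing → Color grade.

Backward pass:
LF_Color grade = 60; LS_Color grade = 60−13 = 47
LF_Sound mix = LS_Color grade = 47; LS_Sound mix = 47−4 = 43
LF_Editing = LS_Color grade = 47; LS_Editing = 47−7 = 40
LF_Pickup shots = LS_Editing = 40; LS_Pickup shots = 40−14 = 26
LF_Principal photography = LS_Color grade = 47; LS_Principal photography = 47−13 = 34
LF_Costume fitting = LS_Color grade = 47; LS_Costume fitting = 47−12 = 35
LF_Set construction = LS_Pickup shots = 26; LS_Set construction = 26−14 = 12
LF_Location scouting = min(LS_Set construction=12, LS_Costume fitting=35, LS_Principal photography=34, LS_Sound mix=43) = 12; LS_Location scouting = 12−4 = 8
LF_Casting = LS_Set construction = 12; LS_Casting = 12−12 = 0
LF_Script lock = min(LS_Principal photography=34, LS_Editing=40, LS_Sound mix=43) = 34; LS_Script lock = 34−8 = 26
Slack_Costume fitting = LS_Costume fitting − ES_Costume fitting = 35 − 4 = 31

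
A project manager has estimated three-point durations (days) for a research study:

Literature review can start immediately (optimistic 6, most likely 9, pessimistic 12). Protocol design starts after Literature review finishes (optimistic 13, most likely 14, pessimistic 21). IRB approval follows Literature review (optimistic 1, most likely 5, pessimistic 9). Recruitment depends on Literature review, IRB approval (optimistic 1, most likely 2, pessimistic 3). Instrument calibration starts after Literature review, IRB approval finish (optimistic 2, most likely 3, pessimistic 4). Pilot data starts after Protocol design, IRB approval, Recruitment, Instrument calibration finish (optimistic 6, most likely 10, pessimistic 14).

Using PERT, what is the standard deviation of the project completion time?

2.13 days

te_Literature review = (6 + 4·9 + 12)/6 = 54/6 = 9; σ²_Literature review = ((12−6)/6)² = 1.000
te_Protocol design = (13 + 4·14 + 21)/6 = 90/6 = 15; σ²_Protocol design = ((21−13)/6)² = 1.778
te_IRB approval = (1 + 4·5 + 9)/6 = 30/6 = 5; σ²_IRB approval = ((9−1)/6)² = 1.778
te_Recruitment = (1 + 4·2 + 3)/6 = 12/6 = 2; σ²_Recruitment = ((3−1)/6)² = 0.111
te_Instrument calibration = (2 + 4·3 + 4)/6 = 18/6 = 3; σ²_Instrument calibration = ((4−2)/6)² = 0.111
te_Pilot data = (6 + 4·10 + 14)/6 = 60/6 = 10; σ²_Pilot data = ((14−6)/6)² = 1.778

Forward pass:
ES_Literature review = 0; EF_Literature review = 9
ES_Protocol design = 9; EF_Protocol design = 9+15 = 24
ES_IRB approval = 9; EF_IRB approval = 9+5 = 14
ES_Recruitment = max(EF_Literature review=9, EF_IRB approval=14) = 14; EF_Recruitment = 14+2 = 16
ES_Instrument calibration = max(EF_Literature review=9, EF_IRB approval=14) = 14; EF_Instrument calibration = 14+3 = 17
ES_Pilot data = max(EF_Protocol design=24, EF_IRB approval=14, EF_Recruitment=16, EF_Instrument calibration=17) = 24; EF_Pilot data = 24+10 = 34
Expected project duration μ = 34 days. Critical path: Literature review → Protocol design → Pilot data.

Variance along critical path = 1.000 + 1.778 + 1.778 = 4.556
σ = √4.556 = 2.134 days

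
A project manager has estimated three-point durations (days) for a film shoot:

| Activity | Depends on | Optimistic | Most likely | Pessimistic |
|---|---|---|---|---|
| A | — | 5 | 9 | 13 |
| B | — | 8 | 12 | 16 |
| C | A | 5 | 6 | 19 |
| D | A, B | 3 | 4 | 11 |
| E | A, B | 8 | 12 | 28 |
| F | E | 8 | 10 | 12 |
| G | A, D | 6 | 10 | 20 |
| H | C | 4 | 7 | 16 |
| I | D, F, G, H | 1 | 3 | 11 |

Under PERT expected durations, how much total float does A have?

3 days

te_A = (5 + 4·9 + 13)/6 = 54/6 = 9
te_B = (8 + 4·12 + 16)/6 = 72/6 = 12
te_C = (5 + 4·6 + 19)/6 = 48/6 = 8
te_D = (3 + 4·4 + 11)/6 = 30/6 = 5
te_E = (8 + 4·12 + 28)/6 = 84/6 = 14
te_F = (8 + 4·10 + 12)/6 = 60/6 = 10
te_G = (6 + 4·10 + 20)/6 = 66/6 = 11
te_H = (4 + 4·7 + 16)/6 = 48/6 = 8
te_I = (1 + 4·3 + 11)/6 = 24/6 = 4

Forward pass:
ES_A = 0; EF_A = 9
ES_B = 0; EF_B = 12
ES_C = 9; EF_C = 9+8 = 17
ES_D = max(EF_A=9, EF_B=12) = 12; EF_D = 12+5 = 17
ES_E = max(EF_A=9, EF_B=12) = 12; EF_E = 12+14 = 26
ES_F = 26; EF_F = 26+10 = 36
ES_G = max(EF_A=9, EF_D=17) = 17; EF_G = 17+11 = 28
ES_H = 17; EF_H = 17+8 = 25
ES_I = max(EF_D=17, EF_F=36, EF_G=28, EF_H=25) = 36; EF_I = 36+4 = 40
Expected project duration μ = 40 days. Critical path: B → E → F → I.

Backward pass:
LF_I = 40; LS_I = 40−4 = 36
LF_H = LS_I = 36; LS_H = 36−8 = 28
LF_G = LS_I = 36; LS_G = 36−11 = 25
LF_F = LS_I = 36; LS_F = 36−10 = 26
LF_E = LS_F = 26; LS_E = 26−14 = 12
LF_D = min(LS_G=25, LS_I=36) = 25; LS_D = 25−5 = 20
LF_C = LS_H = 28; LS_C = 28−8 = 20
LF_B = min(LS_D=20, LS_E=12) = 12; LS_B = 12−12 = 0
LF_A = min(LS_C=20, LS_D=20, LS_E=12, LS_G=25) = 12; LS_A = 12−9 = 3
Slack_A = LS_A − ES_A = 3 − 0 = 3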